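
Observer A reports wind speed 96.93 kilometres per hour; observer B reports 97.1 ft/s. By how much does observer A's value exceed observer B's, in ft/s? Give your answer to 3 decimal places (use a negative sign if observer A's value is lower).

observer A: 96.93 km/h = 88.33661 ft/s.
Difference: 88.33661 − 97.10000 = -8.763 ft/s.

-8.763 ft/s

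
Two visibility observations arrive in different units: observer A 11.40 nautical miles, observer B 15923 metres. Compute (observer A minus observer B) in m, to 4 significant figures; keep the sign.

observer A: 11.40 nmi = 21112.80 m.
Difference: 21112.80 − 15923.00 = 5190 m.

5190 m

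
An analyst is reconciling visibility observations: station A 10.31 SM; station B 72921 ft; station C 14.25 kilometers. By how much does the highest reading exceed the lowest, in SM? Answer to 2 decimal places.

station B: 72921 ft = 13.8108 SM.
station C: 14.25 km = 8.8545 SM.
Spread: 13.8108 − 8.8545 = 4.96 SM.

4.96 SM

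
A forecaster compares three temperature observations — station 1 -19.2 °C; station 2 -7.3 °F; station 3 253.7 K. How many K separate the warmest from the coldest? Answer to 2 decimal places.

station 2: -7.3 °F = -21.833 °C.
station 3: 253.7 K = -19.450 °C.
Spread: (-19.200) − (-21.833) = 2.633 °C.

2.63 K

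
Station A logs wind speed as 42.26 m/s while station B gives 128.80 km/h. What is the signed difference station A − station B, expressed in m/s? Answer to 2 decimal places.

6.48 m/s

station B: 128.80 km/h = 35.7778 m/s.
Difference: 42.2600 − 35.7778 = 6.48 m/s.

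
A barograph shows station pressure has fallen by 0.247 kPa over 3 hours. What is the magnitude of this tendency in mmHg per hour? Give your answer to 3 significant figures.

0.247 kPa / 3 h × 7.50062 mmHg/kPa = 0.618 mmHg/h.

0.618 mmHg per hour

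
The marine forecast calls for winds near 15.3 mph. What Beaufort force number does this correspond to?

15.3 mph = 6.8 m/s, which is Beaufort 4 (moderate breeze, 5.5–7.9 m/s).

Beaufort force 4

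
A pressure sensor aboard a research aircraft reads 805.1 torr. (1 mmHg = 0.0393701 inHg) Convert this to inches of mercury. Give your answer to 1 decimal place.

1 mmHg = 0.0393701 inHg, so 805.1 × 0.0393701 = 31.7 inHg.

31.7 inHg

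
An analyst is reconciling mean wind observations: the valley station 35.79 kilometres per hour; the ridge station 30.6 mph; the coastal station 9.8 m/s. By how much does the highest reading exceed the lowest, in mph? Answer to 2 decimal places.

the valley station: 35.79 km/h = 22.2389 mph.
the coastal station: 9.8 m/s = 21.9220 mph.
Spread: 30.6000 − 21.9220 = 8.68 mph.

8.68 mph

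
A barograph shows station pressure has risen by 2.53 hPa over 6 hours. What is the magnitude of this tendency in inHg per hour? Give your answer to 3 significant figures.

2.53 hPa / 6 h × 0.02953 inHg/hPa = 0.0125 inHg/h.

0.0125 inHg per hour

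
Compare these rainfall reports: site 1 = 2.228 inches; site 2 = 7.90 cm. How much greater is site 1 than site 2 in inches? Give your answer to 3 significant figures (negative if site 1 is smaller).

-0.882 in

site 2: 7.90 cm = 3.11024 in.
Difference: 2.22800 − 3.11024 = -0.882 in.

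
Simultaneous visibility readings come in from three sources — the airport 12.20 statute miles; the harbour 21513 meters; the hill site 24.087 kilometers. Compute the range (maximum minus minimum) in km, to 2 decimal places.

the airport: 12.20 SM = 19.6340 km.
the harbour: 21513 m = 21.5130 km.
Spread: 24.0870 − 19.6340 = 4.45 km.

4.45 km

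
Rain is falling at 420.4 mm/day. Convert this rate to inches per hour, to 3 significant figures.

420.4 mm/day × 0.0393701 in/mm × 0.0416667 day/hour = 0.690 in/hour.

0.690 in/hour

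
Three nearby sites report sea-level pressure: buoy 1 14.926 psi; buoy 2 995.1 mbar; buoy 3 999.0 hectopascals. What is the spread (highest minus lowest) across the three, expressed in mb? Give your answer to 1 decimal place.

buoy 1: 14.926 psi = 1029.111 mb.
buoy 3: 999.0 hPa = 999.000 mb.
Spread: 1029.111 − 995.100 = 34.0 mb.

34.0 mb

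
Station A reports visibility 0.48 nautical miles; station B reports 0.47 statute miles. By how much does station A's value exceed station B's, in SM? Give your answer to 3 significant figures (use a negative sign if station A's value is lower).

station A: 0.48 nmi = 0.552374 SM.
Difference: 0.552374 − 0.470000 = 0.0824 SM.

0.0824 SM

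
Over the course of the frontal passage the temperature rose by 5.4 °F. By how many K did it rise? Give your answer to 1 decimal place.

Converting a difference, only the 9/5 scale factor applies: ΔK = 5.4 × 0.5556 = 3.0 K.

3.0 K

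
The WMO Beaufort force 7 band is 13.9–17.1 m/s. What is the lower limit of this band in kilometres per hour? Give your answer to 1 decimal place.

50.0 km/h

13.9–17.1 m/s × 3.6 = 50.0–61.6 km/h.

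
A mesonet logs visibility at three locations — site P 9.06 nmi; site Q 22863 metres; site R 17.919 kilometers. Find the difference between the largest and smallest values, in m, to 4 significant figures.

site P: 9.06 nmi = 16779.12 m.
site R: 17.919 km = 17919.00 m.
Spread: 22863.00 − 16779.12 = 6084 m.

6084 m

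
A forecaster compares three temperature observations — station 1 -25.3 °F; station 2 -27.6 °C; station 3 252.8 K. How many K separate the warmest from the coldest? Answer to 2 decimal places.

11.48 K

station 1: -25.3 °F = -31.833 °C.
station 3: 252.8 K = -20.350 °C.
Spread: (-20.350) − (-31.833) = 11.483 °C.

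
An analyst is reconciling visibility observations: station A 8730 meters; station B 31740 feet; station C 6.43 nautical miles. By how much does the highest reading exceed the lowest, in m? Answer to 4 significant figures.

3178 m

station B: 31740 ft = 9674.35 m.
station C: 6.43 nmi = 11908.36 m.
Spread: 11908.36 − 8730.00 = 3178 m.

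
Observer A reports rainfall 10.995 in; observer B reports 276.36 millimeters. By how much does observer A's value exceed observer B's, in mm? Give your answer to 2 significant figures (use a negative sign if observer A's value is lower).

observer A: 10.995 in = 279.273 mm.
Difference: 279.273 − 276.360 = 2.9 mm.

2.9 mm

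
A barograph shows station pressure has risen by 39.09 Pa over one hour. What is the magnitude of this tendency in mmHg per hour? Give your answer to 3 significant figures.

39.09 Pa / 1 h × 0.00750062 mmHg/Pa = 0.293 mmHg/h.

0.293 mmHg per hour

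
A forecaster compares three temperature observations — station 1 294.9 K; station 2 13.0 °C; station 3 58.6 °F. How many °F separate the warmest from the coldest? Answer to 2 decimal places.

station 1: 294.9 K = 21.750 °C.
station 3: 58.6 °F = 14.778 °C.
Spread: 21.750 − 13.000 = 8.750 °C = 15.75 °F.

15.75 °F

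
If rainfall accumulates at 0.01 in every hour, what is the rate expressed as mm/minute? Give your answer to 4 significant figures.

0.01 in/hour × 25.4 mm/in × 0.0166667 hour/minute = 0.004233 mm/minute.

0.004233 mm/minute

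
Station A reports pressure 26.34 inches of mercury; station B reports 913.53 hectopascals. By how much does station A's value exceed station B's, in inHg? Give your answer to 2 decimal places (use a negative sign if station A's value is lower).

station B: 913.53 hPa = 26.9765 inHg.
Difference: 26.3400 − 26.9765 = -0.64 inHg.

-0.64 inHg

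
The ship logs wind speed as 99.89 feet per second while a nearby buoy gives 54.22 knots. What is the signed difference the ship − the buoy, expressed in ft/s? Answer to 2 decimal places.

8.38 ft/s

the buoy: 54.22 kt = 91.5131 ft/s.
Difference: 99.8900 − 91.5131 = 8.38 ft/s.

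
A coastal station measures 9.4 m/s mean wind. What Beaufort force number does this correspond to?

Beaufort force 5

9.4 m/s lies in the Beaufort 5 band (fresh breeze, 8.0–10.7 m/s).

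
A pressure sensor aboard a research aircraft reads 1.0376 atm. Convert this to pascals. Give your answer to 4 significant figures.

1 atm = 101325 Pa, so 1.0376 × 101325 = 105100 Pa.

105100 Pa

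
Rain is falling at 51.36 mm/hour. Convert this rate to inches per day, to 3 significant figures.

51.36 mm/hour × 0.0393701 in/mm × 24 hour/day = 48.5 in/day.

48.5 in/day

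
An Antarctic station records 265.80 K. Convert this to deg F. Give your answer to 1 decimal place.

18.8 °F

First to °C: -7.35 °C.
Then to °F: 18.8 °F.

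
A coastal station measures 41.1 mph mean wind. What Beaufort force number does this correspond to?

Beaufort force 8

41.1 mph = 18.4 m/s, which is Beaufort 8 (gale, 17.2–20.7 m/s).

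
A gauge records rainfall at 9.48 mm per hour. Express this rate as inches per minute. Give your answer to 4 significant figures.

9.48 mm/hour × 0.0393701 in/mm × 0.0166667 hour/minute = 0.006220 in/minute.

0.006220 in/minute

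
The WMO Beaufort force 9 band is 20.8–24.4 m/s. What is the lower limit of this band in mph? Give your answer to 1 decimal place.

20.8–24.4 m/s × 2.237 = 46.5–54.6 mph.

46.5 mph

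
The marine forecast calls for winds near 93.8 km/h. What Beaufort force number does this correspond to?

93.8 km/h = 26.1 m/s, which is Beaufort 10 (storm, 24.5–28.4 m/s).

Beaufort force 10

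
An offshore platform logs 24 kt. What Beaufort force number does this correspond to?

24 kt lies in the Beaufort 6 band (strong breeze, 22–27 kt).

Beaufort force 6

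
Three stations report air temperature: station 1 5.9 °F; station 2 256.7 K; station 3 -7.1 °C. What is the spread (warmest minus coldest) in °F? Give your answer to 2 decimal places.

station 1: 5.9 °F = -14.500 °C.
station 2: 256.7 K = -16.450 °C.
Spread: (-7.100) − (-16.450) = 9.350 °C = 16.83 °F.

16.83 °F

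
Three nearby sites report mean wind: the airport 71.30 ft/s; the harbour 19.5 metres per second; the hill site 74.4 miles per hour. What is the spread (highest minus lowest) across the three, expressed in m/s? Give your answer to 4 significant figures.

13.76 m/s

the airport: 71.30 ft/s = 21.7322 m/s.
the hill site: 74.4 mph = 33.2598 m/s.
Spread: 33.2598 − 19.5000 = 13.76 m/s.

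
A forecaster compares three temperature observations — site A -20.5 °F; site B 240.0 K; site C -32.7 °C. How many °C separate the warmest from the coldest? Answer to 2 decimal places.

3.98 °C

site A: -20.5 °F = -29.167 °C.
site B: 240.0 K = -33.150 °C.
Spread: (-29.167) − (-33.150) = 3.983 °C.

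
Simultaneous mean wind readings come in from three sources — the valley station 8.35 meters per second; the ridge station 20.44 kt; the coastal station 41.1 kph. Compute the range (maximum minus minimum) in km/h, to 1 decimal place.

11.0 km/h

the valley station: 8.35 m/s = 30.060 km/h.
the ridge station: 20.44 kt = 37.855 km/h.
Spread: 41.100 − 30.060 = 11.0 km/h.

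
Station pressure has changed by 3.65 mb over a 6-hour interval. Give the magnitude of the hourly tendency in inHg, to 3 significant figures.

0.0180 inHg per hour

3.65 mb / 6 h × 0.02953 inHg/mb = 0.0180 inHg/h.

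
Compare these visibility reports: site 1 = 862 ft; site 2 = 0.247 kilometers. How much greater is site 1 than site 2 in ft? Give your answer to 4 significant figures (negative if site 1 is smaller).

51.63 ft

site 2: 0.247 km = 810.3675 ft.
Difference: 862.0000 − 810.3675 = 51.63 ft.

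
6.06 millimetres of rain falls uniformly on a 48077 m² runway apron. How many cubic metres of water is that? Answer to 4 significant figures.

291.3 cubic metres

1 mm over 1 m² is 1 L, so volume = 6.06 × 48077 = 291346.62 L = 291.3 m³.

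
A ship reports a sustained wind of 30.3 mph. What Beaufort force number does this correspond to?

Beaufort force 6

30.3 mph = 13.5 m/s, which is Beaufort 6 (strong breeze, 10.8–13.8 m/s).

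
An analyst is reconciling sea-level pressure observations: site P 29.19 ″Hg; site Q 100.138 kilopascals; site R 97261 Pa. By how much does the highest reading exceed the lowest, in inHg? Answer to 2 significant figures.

0.85 inHg

site Q: 100.138 kPa = 29.5707 inHg.
site R: 97261 Pa = 28.7212 inHg.
Spread: 29.5707 − 28.7212 = 0.85 inHg.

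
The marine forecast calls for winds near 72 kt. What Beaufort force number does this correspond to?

72 kt lies in the Beaufort 12 band (hurricane force, ≥64 kt).

Beaufort force 12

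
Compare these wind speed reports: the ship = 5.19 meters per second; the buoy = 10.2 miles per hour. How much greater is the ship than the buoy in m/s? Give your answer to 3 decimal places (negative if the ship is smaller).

0.630 m/s

the buoy: 10.2 mph = 4.55981 m/s.
Difference: 5.19000 − 4.55981 = 0.630 m/s.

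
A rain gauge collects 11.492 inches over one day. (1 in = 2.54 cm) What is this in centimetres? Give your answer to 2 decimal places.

29.19 cm

1 in = 2.54 cm, so 11.492 × 2.54 = 29.19 cm.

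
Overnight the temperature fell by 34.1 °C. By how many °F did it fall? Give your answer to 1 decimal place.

Converting a difference, only the 9/5 scale factor applies: Δ°F = 34.1 × 1.8 = 61.4 °F.

61.4 °F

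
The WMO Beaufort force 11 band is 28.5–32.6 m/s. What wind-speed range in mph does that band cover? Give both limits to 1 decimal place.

28.5–32.6 m/s × 2.237 = 63.8–72.9 mph.

63.8 to 72.9 mph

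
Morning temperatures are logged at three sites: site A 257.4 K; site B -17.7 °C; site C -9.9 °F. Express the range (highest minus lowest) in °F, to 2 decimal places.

site A: 257.4 K = -15.750 °C.
site C: -9.9 °F = -23.278 °C.
Spread: (-15.750) − (-23.278) = 7.528 °C = 13.55 °F.

13.55 °F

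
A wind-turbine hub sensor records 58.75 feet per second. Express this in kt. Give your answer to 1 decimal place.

1 ft/s = 0.592484 kt, so 58.75 × 0.592484 = 34.8 kt.

34.8 kt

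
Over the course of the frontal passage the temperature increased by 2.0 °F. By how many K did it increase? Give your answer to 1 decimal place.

1.1 K

Converting a difference, only the 9/5 scale factor applies: ΔK = 2.0 × 0.5556 = 1.1 K.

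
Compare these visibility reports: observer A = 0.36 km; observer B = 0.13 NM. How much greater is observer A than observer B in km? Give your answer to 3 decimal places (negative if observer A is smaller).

0.119 km

observer B: 0.13 nmi = 0.24076 km.
Difference: 0.36000 − 0.24076 = 0.119 km.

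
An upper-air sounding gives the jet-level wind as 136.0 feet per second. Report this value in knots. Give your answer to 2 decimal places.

1 ft/s = 0.592484 kt, so 136.0 × 0.592484 = 80.58 kt.

80.58 kt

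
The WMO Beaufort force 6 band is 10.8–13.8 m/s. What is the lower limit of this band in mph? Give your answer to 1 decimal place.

24.2 mph

10.8–13.8 m/s × 2.237 = 24.2–30.9 mph.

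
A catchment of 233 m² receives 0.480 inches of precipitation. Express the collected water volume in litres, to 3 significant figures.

2840 litres

Depth: 0.480 in × 25.4 = 12.192 mm.
1 mm over 1 m² is 1 L, so volume = 12.192 × 233 = 2840.736 L ≈ 2840 L.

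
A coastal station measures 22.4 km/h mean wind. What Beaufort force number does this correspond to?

22.4 km/h = 6.2 m/s, which is Beaufort 4 (moderate breeze, 5.5–7.9 m/s).

Beaufort force 4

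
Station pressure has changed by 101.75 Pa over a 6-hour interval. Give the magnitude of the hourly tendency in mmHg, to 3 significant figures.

101.75 Pa / 6 h × 0.00750062 mmHg/Pa = 0.127 mmHg/h.

0.127 mmHg per hour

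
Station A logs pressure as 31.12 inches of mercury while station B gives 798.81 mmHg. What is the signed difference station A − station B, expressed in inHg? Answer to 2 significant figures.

-0.33 inHg

station B: 798.81 mmHg = 31.4492 inHg.
Difference: 31.1200 − 31.4492 = -0.33 inHg.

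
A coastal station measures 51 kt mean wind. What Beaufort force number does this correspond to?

Beaufort force 10

51 kt lies in the Beaufort 10 band (storm, 48–55 kt).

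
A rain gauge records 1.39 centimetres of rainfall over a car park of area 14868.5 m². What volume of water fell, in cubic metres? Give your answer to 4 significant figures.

206.7 cubic metres

Depth: 1.39 cm × 10 = 13.9 mm.
1 mm over 1 m² is 1 L, so volume = 13.9 × 14868.5 = 206672.15 L = 206.7 m³.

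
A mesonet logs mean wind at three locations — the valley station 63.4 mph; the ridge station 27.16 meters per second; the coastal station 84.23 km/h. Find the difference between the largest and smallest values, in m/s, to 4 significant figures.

the valley station: 63.4 mph = 28.34234 m/s.
the coastal station: 84.23 km/h = 23.39722 m/s.
Spread: 28.34234 − 23.39722 = 4.945 m/s.

4.945 m/s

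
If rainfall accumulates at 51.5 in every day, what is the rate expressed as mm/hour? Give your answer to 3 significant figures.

54.5 mm/hour

51.5 in/day × 25.4 mm/in × 0.0416667 day/hour = 54.5 mm/hour.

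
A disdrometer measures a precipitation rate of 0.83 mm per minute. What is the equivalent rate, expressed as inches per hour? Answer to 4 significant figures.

0.83 mm/minute × 0.0393701 in/mm × 60 minute/hour = 1.961 in/hour.

1.961 in/hour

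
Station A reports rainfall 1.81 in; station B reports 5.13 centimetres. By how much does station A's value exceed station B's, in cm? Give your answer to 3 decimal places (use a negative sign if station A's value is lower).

station A: 1.81 in = 4.59740 cm.
Difference: 4.59740 − 5.13000 = -0.533 cm.

-0.533 cm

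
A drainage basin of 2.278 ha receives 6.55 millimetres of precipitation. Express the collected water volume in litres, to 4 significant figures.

149200 litres

Area: 2.278 ha = 22780 m².
1 mm over 1 m² is 1 L, so volume = 6.55 × 22780 = 149209 L ≈ 149200 L.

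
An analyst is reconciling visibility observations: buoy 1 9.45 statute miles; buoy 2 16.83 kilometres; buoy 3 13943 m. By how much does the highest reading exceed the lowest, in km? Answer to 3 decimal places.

buoy 1: 9.45 SM = 15.20830 km.
buoy 3: 13943 m = 13.94300 km.
Spread: 16.83000 − 13.94300 = 2.887 km.

2.887 km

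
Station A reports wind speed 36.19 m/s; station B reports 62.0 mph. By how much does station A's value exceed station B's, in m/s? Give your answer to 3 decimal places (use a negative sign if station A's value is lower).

station B: 62.0 mph = 27.71648 m/s.
Difference: 36.19000 − 27.71648 = 8.474 m/s.

8.474 m/s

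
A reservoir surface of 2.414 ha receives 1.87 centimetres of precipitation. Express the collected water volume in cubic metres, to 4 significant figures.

Depth: 1.87 cm × 10 = 18.7 mm.
Area: 2.414 ha = 24140 m².
1 mm over 1 m² is 1 L, so volume = 18.7 × 24140 = 451418 L = 451.4 m³.

451.4 cubic metres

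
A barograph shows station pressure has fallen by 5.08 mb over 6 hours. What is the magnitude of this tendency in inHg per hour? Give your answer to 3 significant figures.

0.0250 inHg per hour

5.08 mb / 6 h × 0.02953 inHg/mb = 0.0250 inHg/h.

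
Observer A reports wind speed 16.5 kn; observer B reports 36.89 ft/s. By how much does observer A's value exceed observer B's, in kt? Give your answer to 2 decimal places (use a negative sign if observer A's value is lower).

-5.36 kt

observer B: 36.89 ft/s = 21.8567 kt.
Difference: 16.5000 − 21.8567 = -5.36 kt.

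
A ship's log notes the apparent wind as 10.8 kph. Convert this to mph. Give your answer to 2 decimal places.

1 km/h = 0.621371 mph, so 10.8 × 0.621371 = 6.71 mph.

6.71 mph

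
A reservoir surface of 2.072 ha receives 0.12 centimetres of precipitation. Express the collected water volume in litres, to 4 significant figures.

Depth: 0.12 cm × 10 = 1.2 mm.
Area: 2.072 ha = 20720 m².
1 mm over 1 m² is 1 L, so volume = 1.2 × 20720 = 24864 L ≈ 24860 L.

24860 litres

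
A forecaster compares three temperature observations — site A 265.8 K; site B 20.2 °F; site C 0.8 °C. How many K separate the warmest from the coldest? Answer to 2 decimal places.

site A: 265.8 K = -7.350 °C.
site B: 20.2 °F = -6.556 °C.
Spread: 0.800 − (-7.350) = 8.150 °C.

8.15 K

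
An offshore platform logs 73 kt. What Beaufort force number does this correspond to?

73 kt lies in the Beaufort 12 band (hurricane force, ≥64 kt).

Beaufort force 12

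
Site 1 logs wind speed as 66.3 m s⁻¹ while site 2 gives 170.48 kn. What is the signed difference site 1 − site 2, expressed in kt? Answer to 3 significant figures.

site 1: 66.3 m/s = 128.877 kt.
Difference: 128.877 − 170.480 = -41.6 kt.

-41.6 kt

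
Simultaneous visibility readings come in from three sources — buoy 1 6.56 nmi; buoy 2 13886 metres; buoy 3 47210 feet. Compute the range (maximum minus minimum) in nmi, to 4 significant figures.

buoy 2: 13886 m = 7.49784 nmi.
buoy 3: 47210 ft = 7.76977 nmi.
Spread: 7.76977 − 6.56000 = 1.210 nmi.

1.210 nmi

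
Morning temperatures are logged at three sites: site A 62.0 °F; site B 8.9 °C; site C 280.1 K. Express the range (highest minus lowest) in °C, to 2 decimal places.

site A: 62.0 °F = 16.667 °C.
site C: 280.1 K = 6.950 °C.
Spread: 16.667 − 6.950 = 9.717 °C.

9.72 °C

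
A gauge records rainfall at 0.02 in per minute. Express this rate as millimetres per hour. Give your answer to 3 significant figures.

30.5 mm/hour

0.02 in/minute × 25.4 mm/in × 60 minute/hour = 30.5 mm/hour.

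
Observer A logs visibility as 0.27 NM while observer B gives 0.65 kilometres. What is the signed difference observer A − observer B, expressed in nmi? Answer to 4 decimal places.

-0.0810 nmi

observer B: 0.65 km = 0.350972 nmi.
Difference: 0.270000 − 0.350972 = -0.0810 nmi.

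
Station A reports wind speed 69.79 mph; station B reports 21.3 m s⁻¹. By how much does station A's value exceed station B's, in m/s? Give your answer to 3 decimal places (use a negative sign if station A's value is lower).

station A: 69.79 mph = 31.19892 m/s.
Difference: 31.19892 − 21.30000 = 9.899 m/s.

9.899 m/s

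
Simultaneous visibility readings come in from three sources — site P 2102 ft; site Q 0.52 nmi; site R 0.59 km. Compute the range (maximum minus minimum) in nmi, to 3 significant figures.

site P: 2102 ft = 0.34594 nmi.
site R: 0.59 km = 0.31857 nmi.
Spread: 0.52000 − 0.31857 = 0.201 nmi.

0.201 nmi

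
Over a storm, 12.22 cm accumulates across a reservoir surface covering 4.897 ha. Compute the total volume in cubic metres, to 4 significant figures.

Depth: 12.22 cm × 10 = 122.2 mm.
Area: 4.897 ha = 48970 m².
1 mm over 1 m² is 1 L, so volume = 122.2 × 48970 = 5984134 L = 5984 m³.

5984 cubic metres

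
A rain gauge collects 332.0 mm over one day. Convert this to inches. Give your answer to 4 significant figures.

1 mm = 0.0393701 in, so 332.0 × 0.0393701 = 13.07 in.

13.07 in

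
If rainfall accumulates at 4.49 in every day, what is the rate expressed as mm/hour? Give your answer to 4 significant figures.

4.49 in/day × 25.4 mm/in × 0.0416667 day/hour = 4.752 mm/hour.

4.752 mm/hour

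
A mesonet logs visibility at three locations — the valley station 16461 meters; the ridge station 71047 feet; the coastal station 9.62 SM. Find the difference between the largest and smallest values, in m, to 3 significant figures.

the ridge station: 71047 ft = 21655.13 m.
the coastal station: 9.62 SM = 15481.89 m.
Spread: 21655.13 − 15481.89 = 6170 m.

6170 m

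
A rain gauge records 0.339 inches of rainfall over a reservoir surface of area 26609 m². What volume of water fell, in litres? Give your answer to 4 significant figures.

229100 litres

Depth: 0.339 in × 25.4 = 8.6106 mm.
1 mm over 1 m² is 1 L, so volume = 8.6106 × 26609 = 229119.46 L ≈ 229100 L.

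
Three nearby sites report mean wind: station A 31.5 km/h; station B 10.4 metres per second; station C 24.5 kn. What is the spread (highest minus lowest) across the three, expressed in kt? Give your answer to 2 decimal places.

7.49 kt

station A: 31.5 km/h = 17.0086 kt.
station B: 10.4 m/s = 20.2160 kt.
Spread: 24.5000 − 17.0086 = 7.49 kt.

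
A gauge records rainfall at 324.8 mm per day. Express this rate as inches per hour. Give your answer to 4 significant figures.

0.5328 in/hour

324.8 mm/day × 0.0393701 in/mm × 0.0416667 day/hour = 0.5328 in/hour.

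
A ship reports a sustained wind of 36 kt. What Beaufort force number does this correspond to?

Beaufort force 8

36 kt lies in the Beaufort 8 band (gale, 34–40 kt).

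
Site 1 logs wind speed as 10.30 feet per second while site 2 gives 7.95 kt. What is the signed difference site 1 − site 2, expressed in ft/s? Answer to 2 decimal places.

site 2: 7.95 kt = 13.4181 ft/s.
Difference: 10.3000 − 13.4181 = -3.12 ft/s.

-3.12 ft/s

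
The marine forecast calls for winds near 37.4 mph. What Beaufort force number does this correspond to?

37.4 mph = 16.7 m/s, which is Beaufort 7 (near gale, 13.9–17.1 m/s).

Beaufort force 7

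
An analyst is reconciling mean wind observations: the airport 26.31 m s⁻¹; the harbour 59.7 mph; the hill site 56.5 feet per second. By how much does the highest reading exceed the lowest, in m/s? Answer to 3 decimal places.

9.467 m/s

the harbour: 59.7 mph = 26.68829 m/s.
the hill site: 56.5 ft/s = 17.22120 m/s.
Spread: 26.68829 − 17.22120 = 9.467 m/s.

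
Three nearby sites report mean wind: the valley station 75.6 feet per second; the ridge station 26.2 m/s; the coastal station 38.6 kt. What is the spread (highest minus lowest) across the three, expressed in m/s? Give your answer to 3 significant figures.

6.34 m/s

the valley station: 75.6 ft/s = 23.0429 m/s.
the coastal station: 38.6 kt = 19.8576 m/s.
Spread: 26.2000 − 19.8576 = 6.34 m/s.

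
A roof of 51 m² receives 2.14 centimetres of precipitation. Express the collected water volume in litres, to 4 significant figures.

Depth: 2.14 cm × 10 = 21.4 mm.
1 mm over 1 m² is 1 L, so volume = 21.4 × 51 = 1091.4 L ≈ 1091 L.

1091 litres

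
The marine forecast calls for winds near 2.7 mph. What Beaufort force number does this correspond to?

Beaufort force 1

2.7 mph = 1.2 m/s, which is Beaufort 1 (light air, 0.3–1.5 m/s).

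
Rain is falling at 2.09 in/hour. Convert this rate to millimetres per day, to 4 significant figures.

2.09 in/hour × 25.4 mm/in × 24 hour/day = 1274 mm/day.

1274 mm/day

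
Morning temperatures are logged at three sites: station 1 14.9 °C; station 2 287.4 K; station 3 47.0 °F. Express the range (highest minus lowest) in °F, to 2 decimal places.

station 2: 287.4 K = 14.250 °C.
station 3: 47.0 °F = 8.333 °C.
Spread: 14.900 − 8.333 = 6.567 °C = 11.82 °F.

11.82 °F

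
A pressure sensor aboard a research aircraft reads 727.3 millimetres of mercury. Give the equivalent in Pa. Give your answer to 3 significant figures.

1 mmHg = 133.322 Pa, so 727.3 × 133.322 = 97000 Pa.

97000 Pa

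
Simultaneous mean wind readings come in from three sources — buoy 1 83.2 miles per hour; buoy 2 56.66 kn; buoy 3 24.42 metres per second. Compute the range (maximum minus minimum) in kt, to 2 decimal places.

24.83 kt

buoy 1: 83.2 mph = 72.2988 kt.
buoy 3: 24.42 m/s = 47.4687 kt.
Spread: 72.2988 − 47.4687 = 24.83 kt.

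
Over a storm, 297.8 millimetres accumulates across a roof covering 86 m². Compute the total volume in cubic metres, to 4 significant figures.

25.61 cubic metres

1 mm over 1 m² is 1 L, so volume = 297.8 × 86 = 25610.8 L = 25.61 m³.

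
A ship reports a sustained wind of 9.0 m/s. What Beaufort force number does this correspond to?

Beaufort force 5

9.0 m/s lies in the Beaufort 5 band (fresh breeze, 8.0–10.7 m/s).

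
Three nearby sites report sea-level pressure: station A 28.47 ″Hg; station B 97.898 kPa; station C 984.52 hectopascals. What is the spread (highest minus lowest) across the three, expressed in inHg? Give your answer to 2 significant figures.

station B: 97.898 kPa = 28.9093 inHg.
station C: 984.52 hPa = 29.0729 inHg.
Spread: 29.0729 − 28.4700 = 0.60 inHg.

0.60 inHg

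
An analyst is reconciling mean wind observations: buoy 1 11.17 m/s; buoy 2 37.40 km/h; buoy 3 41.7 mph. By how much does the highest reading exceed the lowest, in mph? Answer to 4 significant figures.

18.46 mph

buoy 1: 11.17 m/s = 24.9866 mph.
buoy 2: 37.40 km/h = 23.2393 mph.
Spread: 41.7000 − 23.2393 = 18.46 mph.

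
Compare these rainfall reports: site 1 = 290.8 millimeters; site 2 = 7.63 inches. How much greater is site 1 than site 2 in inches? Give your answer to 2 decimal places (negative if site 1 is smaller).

3.82 in

site 1: 290.8 mm = 11.4488 in.
Difference: 11.4488 − 7.6300 = 3.82 in.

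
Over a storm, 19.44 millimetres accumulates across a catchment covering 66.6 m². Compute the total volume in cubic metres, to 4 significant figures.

1.295 cubic metres

1 mm over 1 m² is 1 L, so volume = 19.44 × 66.6 = 1294.704 L = 1.295 m³.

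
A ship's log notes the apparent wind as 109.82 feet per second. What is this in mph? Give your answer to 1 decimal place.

74.9 mph

1 ft/s = 0.681818 mph, so 109.82 × 0.681818 = 74.9 mph.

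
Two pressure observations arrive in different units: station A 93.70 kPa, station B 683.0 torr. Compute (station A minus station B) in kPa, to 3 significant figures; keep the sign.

2.64 kPa

station B: 683.0 mmHg = 91.0592 kPa.
Difference: 93.7000 − 91.0592 = 2.64 kPa.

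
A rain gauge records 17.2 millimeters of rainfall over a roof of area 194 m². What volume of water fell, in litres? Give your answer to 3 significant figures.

3340 litres

1 mm over 1 m² is 1 L, so volume = 17.2 × 194 = 3336.8 L ≈ 3340 L.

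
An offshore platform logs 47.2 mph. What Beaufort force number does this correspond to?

Beaufort force 9

47.2 mph = 21.1 m/s, which is Beaufort 9 (strong gale, 20.8–24.4 m/s).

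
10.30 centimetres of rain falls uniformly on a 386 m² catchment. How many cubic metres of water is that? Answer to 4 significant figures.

Depth: 10.30 cm × 10 = 103 mm.
1 mm over 1 m² is 1 L, so volume = 103 × 386 = 39758 L = 39.76 m³.

39.76 cubic metres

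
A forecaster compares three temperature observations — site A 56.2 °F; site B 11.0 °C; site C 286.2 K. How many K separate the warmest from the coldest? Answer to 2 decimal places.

site A: 56.2 °F = 13.444 °C.
site C: 286.2 K = 13.050 °C.
Spread: 13.444 − 11.000 = 2.444 °C.

2.44 K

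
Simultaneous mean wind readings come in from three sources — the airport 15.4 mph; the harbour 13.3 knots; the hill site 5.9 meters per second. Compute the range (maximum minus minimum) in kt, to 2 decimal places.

the airport: 15.4 mph = 13.3822 kt.
the hill site: 5.9 m/s = 11.4687 kt.
Spread: 13.3822 − 11.4687 = 1.91 kt.

1.91 kt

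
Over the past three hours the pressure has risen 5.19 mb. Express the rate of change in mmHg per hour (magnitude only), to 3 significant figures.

1.30 mmHg per hour

5.19 mb / 3 h × 0.750062 mmHg/mb = 1.30 mmHg/h.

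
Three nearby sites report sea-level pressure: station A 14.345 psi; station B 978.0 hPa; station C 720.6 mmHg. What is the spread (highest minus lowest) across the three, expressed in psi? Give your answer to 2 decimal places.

0.41 psi

station B: 978.0 hPa = 14.1847 psi.
station C: 720.6 mmHg = 13.9341 psi.
Spread: 14.3450 − 13.9341 = 0.41 psi.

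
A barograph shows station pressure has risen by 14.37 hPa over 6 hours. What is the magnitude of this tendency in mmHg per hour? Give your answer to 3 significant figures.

1.80 mmHg per hour

14.37 hPa / 6 h × 0.750062 mmHg/hPa = 1.80 mmHg/h.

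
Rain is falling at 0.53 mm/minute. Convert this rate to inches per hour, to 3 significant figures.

1.25 in/hour

0.53 mm/minute × 0.0393701 in/mm × 60 minute/hour = 1.25 in/hour.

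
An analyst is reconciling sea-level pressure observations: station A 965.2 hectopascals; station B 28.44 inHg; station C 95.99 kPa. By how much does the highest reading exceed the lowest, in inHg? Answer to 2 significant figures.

0.16 inHg

station A: 965.2 hPa = 28.5023 inHg.
station C: 95.99 kPa = 28.3458 inHg.
Spread: 28.5023 − 28.3458 = 0.16 inHg.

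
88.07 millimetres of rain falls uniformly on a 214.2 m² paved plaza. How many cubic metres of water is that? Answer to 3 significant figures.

18.9 cubic metres

1 mm over 1 m² is 1 L, so volume = 88.07 × 214.2 = 18864.594 L = 18.9 m³.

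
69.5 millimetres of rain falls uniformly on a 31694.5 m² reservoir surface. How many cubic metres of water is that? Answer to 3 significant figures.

1 mm over 1 m² is 1 L, so volume = 69.5 × 31694.5 = 2202767.8 L = 2200 m³.

2200 cubic metres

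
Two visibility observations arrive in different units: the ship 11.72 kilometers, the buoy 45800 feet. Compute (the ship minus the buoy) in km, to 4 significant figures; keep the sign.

-2.240 km

the buoy: 45800 ft = 13.95984 km.
Difference: 11.72000 − 13.95984 = -2.240 km.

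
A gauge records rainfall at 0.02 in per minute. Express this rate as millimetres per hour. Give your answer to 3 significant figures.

0.02 in/minute × 25.4 mm/in × 60 minute/hour = 30.5 mm/hour.

30.5 mm/hour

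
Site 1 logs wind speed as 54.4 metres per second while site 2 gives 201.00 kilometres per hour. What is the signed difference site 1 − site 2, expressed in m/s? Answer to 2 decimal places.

-1.43 m/s

site 2: 201.00 km/h = 55.8333 m/s.
Difference: 54.4000 − 55.8333 = -1.43 m/s.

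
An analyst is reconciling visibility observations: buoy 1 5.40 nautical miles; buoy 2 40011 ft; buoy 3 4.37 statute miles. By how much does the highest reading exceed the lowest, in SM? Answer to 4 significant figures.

3.208 SM

buoy 1: 5.40 nmi = 6.21421 SM.
buoy 2: 40011 ft = 7.57784 SM.
Spread: 7.57784 − 4.37000 = 3.208 SM.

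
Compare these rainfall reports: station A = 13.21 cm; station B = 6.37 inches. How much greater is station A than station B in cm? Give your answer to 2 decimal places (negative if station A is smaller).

station B: 6.37 in = 16.1798 cm.
Difference: 13.2100 − 16.1798 = -2.97 cm.

-2.97 cm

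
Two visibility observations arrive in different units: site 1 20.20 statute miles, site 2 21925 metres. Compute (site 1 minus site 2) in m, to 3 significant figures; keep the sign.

site 1: 20.20 SM = 32508.75 m.
Difference: 32508.75 − 21925.00 = 10600 m.

10600 m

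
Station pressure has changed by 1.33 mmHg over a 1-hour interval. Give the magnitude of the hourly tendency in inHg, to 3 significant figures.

0.0524 inHg per hour

1.33 mmHg / 1 h × 0.0393701 inHg/mmHg = 0.0524 inHg/h.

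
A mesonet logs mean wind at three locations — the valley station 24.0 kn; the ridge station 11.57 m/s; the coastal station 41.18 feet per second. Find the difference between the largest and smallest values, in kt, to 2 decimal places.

the ridge station: 11.57 m/s = 22.4903 kt.
the coastal station: 41.18 ft/s = 24.3985 kt.
Spread: 24.3985 − 22.4903 = 1.91 kt.

1.91 kt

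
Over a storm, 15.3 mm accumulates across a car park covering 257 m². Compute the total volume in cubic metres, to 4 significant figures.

1 mm over 1 m² is 1 L, so volume = 15.3 × 257 = 3932.1 L = 3.932 m³.

3.932 cubic metres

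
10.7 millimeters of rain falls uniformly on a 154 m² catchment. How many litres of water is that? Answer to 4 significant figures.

1 mm over 1 m² is 1 L, so volume = 10.7 × 154 = 1647.8 L ≈ 1648 L.

1648 litres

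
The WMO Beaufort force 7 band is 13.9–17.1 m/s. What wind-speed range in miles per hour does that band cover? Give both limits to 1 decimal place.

31.1 to 38.3 mph

13.9–17.1 m/s × 2.237 = 31.1–38.3 mph.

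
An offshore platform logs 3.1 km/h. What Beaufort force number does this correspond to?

Beaufort force 1

3.1 km/h = 0.9 m/s, which is Beaufort 1 (light air, 0.3–1.5 m/s).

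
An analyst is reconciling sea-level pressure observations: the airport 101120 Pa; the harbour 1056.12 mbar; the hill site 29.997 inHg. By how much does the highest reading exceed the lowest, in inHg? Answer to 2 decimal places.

1.33 inHg

the airport: 101120 Pa = 29.8607 inHg.
the harbour: 1056.12 mb = 31.1872 inHg.
Spread: 31.1872 − 29.8607 = 1.33 inHg.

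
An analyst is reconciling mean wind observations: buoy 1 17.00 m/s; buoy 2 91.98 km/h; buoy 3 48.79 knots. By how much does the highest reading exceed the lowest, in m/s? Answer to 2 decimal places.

buoy 2: 91.98 km/h = 25.5500 m/s.
buoy 3: 48.79 kt = 25.0997 m/s.
Spread: 25.5500 − 17.0000 = 8.55 m/s.

8.55 m/s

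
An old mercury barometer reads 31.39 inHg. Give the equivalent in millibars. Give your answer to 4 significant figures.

1063 mb

1 inHg = 33.8639 mb, so 31.39 × 33.8639 = 1063 mb.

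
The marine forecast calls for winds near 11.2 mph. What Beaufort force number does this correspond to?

11.2 mph = 5.0 m/s, which is Beaufort 3 (gentle breeze, 3.4–5.4 m/s).

Beaufort force 3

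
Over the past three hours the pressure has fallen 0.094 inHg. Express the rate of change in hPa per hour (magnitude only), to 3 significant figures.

0.094 inHg / 3 h × 33.8639 hPa/inHg = 1.06 hPa/h.

1.06 hPa per hour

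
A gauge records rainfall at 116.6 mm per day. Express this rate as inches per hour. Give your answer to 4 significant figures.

0.1913 in/hour

116.6 mm/day × 0.0393701 in/mm × 0.0416667 day/hour = 0.1913 in/hour.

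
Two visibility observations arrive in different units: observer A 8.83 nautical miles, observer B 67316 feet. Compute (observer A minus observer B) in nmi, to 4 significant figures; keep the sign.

-2.249 nmi

observer B: 67316 ft = 11.07879 nmi.
Difference: 8.83000 − 11.07879 = -2.249 nmi.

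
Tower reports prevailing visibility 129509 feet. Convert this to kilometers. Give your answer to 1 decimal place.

39.5 km

1 ft = 0.0003048 km, so 129509 × 0.0003048 = 39.5 km.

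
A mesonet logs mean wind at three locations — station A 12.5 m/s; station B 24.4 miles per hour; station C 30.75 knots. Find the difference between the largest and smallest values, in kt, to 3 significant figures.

9.55 kt

station A: 12.5 m/s = 24.2981 kt.
station B: 24.4 mph = 21.2030 kt.
Spread: 30.7500 − 21.2030 = 9.55 kt.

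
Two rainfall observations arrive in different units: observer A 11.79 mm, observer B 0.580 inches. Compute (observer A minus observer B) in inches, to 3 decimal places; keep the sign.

observer A: 11.79 mm = 0.46417 in.
Difference: 0.46417 − 0.58000 = -0.116 in.

-0.116 in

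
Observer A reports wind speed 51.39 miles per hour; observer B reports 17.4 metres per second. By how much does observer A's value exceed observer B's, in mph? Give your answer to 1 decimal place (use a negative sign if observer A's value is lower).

12.5 mph

observer B: 17.4 m/s = 38.923 mph.
Difference: 51.390 − 38.923 = 12.5 mph.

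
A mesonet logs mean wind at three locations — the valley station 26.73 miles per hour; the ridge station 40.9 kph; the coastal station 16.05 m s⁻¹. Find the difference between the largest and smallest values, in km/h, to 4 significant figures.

16.88 km/h

the valley station: 26.73 mph = 43.0178 km/h.
the coastal station: 16.05 m/s = 57.7800 km/h.
Spread: 57.7800 − 40.9000 = 16.88 km/h.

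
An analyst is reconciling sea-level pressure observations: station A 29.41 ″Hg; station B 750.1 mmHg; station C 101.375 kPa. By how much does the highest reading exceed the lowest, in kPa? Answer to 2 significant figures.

1.8 kPa

station A: 29.41 inHg = 99.594 kPa.
station B: 750.1 mmHg = 100.005 kPa.
Spread: 101.375 − 99.594 = 1.8 kPa.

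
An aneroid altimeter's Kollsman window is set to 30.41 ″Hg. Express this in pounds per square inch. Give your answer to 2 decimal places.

1 inHg = 0.491154 psi, so 30.41 × 0.491154 = 14.94 psi.

14.94 psi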